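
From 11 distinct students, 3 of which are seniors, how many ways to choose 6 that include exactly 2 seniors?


Choose 2 of the 3 seniors and 4 of the other 8 students:
C(3,2)×C(8,4) = 3×70 = 210

210


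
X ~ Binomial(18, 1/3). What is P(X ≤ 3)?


P(X ≤ 3) = Σ P(X=i) for i=0..3
P(X=0) = 262144/387420489
P(X=1) = 262144/43046721
P(X=2) = 1114112/43046721
P(X=3) = 8912896/129140163
Sum = 39387136/387420489

P(X ≤ 3) = 39387136/387420489 ≈ 10.17%


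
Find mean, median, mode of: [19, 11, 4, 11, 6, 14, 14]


Sorted: [4, 6, 11, 11, 14, 14, 19]
Mean = 79/7
Median = 11
Freq: {19: 1, 11: 2, 4: 1, 6: 1, 14: 2}
Mode: [11, 14]

Mean=79/7, Median=11, Mode=[11, 14]


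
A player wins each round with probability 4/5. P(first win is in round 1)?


Geometric: P(X=1) = (1-p)^(k-1)×p = (1/5)^0×4/5 = 4/5

P(X=1) = 4/5 ≈ 80.00%


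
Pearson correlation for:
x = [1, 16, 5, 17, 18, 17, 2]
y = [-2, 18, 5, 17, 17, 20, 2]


n=7, Σx=76, Σy=77, Σxy=1250, Σx²=1188, Σy²=1335
r = (7×1250 - 76×77)/√((7×1188 - 76²)(7×1335 - 77²))
= 2898/√(2540×3416) = 2898/√8676640 ≈ 2898/2945.6137 ≈ 0.9838

r ≈ 0.9838


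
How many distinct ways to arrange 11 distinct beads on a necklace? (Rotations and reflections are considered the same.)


Free circular arrangements: rotations and reflections both identified.
(n-1)!/2 = 10!/2 = 3628800/2 = 1814400

1814400


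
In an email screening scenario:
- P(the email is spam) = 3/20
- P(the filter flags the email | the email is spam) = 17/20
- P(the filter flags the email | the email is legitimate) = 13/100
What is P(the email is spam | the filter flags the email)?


Using Bayes' theorem:
P(A|B) = P(B|A)·P(A) / P(B)

P(the filter flags the email) = 17/20 × 3/20 + 13/100 × 17/20
= 51/400 + 221/2000 = 119/500

P(the email is spam|the filter flags the email) = (51/400) / (119/500) = 15/28

P(the email is spam|the filter flags the email) = 15/28 ≈ 53.57%


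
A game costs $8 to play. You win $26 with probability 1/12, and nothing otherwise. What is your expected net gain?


E[gain] = (26-8)×1/12 + (-8)×11/12
= 3/2 - 22/3 = -35/6

Expected net gain = $-35/6 ≈ $-5.83


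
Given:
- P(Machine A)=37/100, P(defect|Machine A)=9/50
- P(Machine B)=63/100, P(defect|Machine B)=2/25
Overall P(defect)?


P(B) = Σ P(B|Aᵢ)×P(Aᵢ)
  9/50×37/100 = 333/5000
  2/25×63/100 = 63/1250
Sum = 117/1000

P(defect) = 117/1000 ≈ 11.70%


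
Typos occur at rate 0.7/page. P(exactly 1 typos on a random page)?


Poisson(λ=0.7): P(X=1) = e^(-λ)×λ^k/k!
= e^(-0.7) × 0.7^1 / 1!
≈ 0.4965853038 × 0.7 / 1 ≈ 0.347610

P(X=1) ≈ 0.347610 ≈ 34.76%


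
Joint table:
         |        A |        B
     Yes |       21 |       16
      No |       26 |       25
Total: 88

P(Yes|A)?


P(Yes|A) = 21/(21+26) = 21/47

P = 21/47 ≈ 44.68%


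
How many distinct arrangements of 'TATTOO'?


Letters: 6, freq: {'T': 3, 'A': 1, 'O': 2}
6!/(3!×1!×2!) = 720/12 = 60

60


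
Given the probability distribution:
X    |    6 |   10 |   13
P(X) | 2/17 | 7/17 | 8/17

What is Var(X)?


E[X] = 186/17
E[X²] = 2124/17
Var(X) = E[X²] - (E[X])² = 2124/17 - 34596/289 = 1512/289

Var(X) = 1512/289 ≈ 5.2318


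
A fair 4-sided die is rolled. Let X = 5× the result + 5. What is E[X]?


E[die] = (1+4)/2 = 5/2
E[X] = 5×5/2 + 5 = 35/2

E[X] = 35/2


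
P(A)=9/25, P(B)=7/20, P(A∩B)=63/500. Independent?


P(A)×P(B) = 63/500
P(A∩B) = 63/500
Equal ✓ → Independent

Yes, independent


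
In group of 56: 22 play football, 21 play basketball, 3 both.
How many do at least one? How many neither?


|A∪B| = 22+21-3 = 40
Neither = 56-40 = 16

At least one: 40; Neither: 16


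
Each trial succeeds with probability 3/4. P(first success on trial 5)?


Geometric: P(X=5) = (1-p)^(k-1)×p = (1/4)^4×3/4 = 3/1024

P(X=5) = 3/1024 ≈ 0.29%


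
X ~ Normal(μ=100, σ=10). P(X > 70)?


z = (70-100)/10 = -3.0
P(X > 70) = 1 - P(Z ≤ -3.0) = 1 - 0.0013 = 0.9987

P(X > 70) ≈ 0.9987


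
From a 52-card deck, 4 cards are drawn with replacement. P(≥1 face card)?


P(not a face card) = 40/52 = 10/13
P(none in 4 draws) = (10/13)^4 = 10000/28561
P(≥1 face card) = 1 - 10000/28561 = 18561/28561

P = 18561/28561 ≈ 64.99%


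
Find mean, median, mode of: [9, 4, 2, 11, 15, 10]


Sorted: [2, 4, 9, 10, 11, 15]
Mean = 51/6 = 17/2
Median = 19/2
Freq: {9: 1, 4: 1, 2: 1, 11: 1, 15: 1, 10: 1}
Mode: No mode

Mean=17/2, Median=19/2, Mode=No mode


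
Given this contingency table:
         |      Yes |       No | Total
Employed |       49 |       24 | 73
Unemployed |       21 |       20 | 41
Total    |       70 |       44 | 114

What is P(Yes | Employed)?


P(Yes | Employed) = 49/(49+24) = 49/73

P(Yes|Employed) = 49/73 ≈ 67.12%


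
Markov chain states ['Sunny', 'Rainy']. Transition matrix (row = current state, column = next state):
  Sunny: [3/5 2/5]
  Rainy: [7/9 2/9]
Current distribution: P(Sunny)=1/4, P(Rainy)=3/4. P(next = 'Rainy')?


P(next=Rainy) = Σᵢ P(now=i)×P(i→Rainy)
= 1/4×2/5 + 3/4×2/9
= 1/10 + 1/6 = 4/15

P = 4/15 ≈ 0.2667


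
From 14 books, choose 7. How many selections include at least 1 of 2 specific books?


Complement: C(14,7) - C(12,7) = 3432 - 792 = 2640

2640


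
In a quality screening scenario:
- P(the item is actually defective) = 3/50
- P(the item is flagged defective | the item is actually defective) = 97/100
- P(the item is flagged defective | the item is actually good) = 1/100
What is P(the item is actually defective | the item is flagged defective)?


Using Bayes' theorem:
P(A|B) = P(B|A)·P(A) / P(B)

P(the item is flagged defective) = 97/100 × 3/50 + 1/100 × 47/50
= 291/5000 + 47/5000 = 169/2500

P(the item is actually defective|the item is flagged defective) = (291/5000) / (169/2500) = 291/338

P(the item is actually defective|the item is flagged defective) = 291/338 ≈ 86.09%


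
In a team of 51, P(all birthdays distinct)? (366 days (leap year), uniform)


P(all different) = Π(366-i)/366 for i=0..50
= (366/366)×(365/366)×...×(316/366)
= 0.025839

P ≈ 0.0258 ≈ 2.58%


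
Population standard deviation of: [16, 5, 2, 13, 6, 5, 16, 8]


Mean = 71/8
  (16-71/8)²=3249/64
  (5-71/8)²=961/64
  (2-71/8)²=3025/64
  (13-71/8)²=1089/64
  (6-71/8)²=529/64
  (5-71/8)²=961/64
  (16-71/8)²=3249/64
  (8-71/8)²=49/64
Σ(x-μ)² = 1639/8
σ² = (1639/8)/8 = 1639/64

σ = √(1639/64) ≈ 5.0606


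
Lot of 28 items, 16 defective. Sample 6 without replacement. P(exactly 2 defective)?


Hypergeometric: C(16,2)×C(12,4)/C(28,6)
= 120×495/376740 = 330/2093

P(X=2) = 330/2093 ≈ 15.77%


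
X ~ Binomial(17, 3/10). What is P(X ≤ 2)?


P(X ≤ 2) = Σ P(X=i) for i=0..2
P(X=0) = 232630513987207/100000000000000000
P(X=1) = 1694879459049651/100000000000000000
P(X=2) = 726376911021279/12500000000000000
Sum = 773852526120709/10000000000000000

P(X ≤ 2) = 773852526120709/10000000000000000 ≈ 7.74%


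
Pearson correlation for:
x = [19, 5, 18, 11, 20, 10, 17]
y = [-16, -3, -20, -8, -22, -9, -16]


n=7, Σx=100, Σy=-94, Σxy=-1569, Σx²=1620, Σy²=1550
r = (7×(-1569) - 100×(-94))/√((7×1620 - 100²)(7×1550 - (-94)²))
= -1583/√(1340×2014) = -1583/√2698760 ≈ -1583/1642.7903 ≈ -0.9636

r ≈ -0.9636


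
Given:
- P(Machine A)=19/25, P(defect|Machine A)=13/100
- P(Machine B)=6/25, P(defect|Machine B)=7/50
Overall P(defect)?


P(B) = Σ P(B|Aᵢ)×P(Aᵢ)
  13/100×19/25 = 247/2500
  7/50×6/25 = 21/625
Sum = 331/2500

P(defect) = 331/2500 ≈ 13.24%


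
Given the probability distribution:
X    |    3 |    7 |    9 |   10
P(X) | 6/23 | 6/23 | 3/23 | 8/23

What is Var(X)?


E[X] = 167/23
E[X²] = 1391/23
Var(X) = E[X²] - (E[X])² = 1391/23 - 27889/529 = 4104/529

Var(X) = 4104/529 ≈ 7.7580


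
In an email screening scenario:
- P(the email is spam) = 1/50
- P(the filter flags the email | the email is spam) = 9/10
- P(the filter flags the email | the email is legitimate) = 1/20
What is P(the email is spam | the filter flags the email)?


Using Bayes' theorem:
P(A|B) = P(B|A)·P(A) / P(B)

P(the filter flags the email) = 9/10 × 1/50 + 1/20 × 49/50
= 9/500 + 49/1000 = 67/1000

P(the email is spam|the filter flags the email) = (9/500) / (67/1000) = 18/67

P(the email is spam|the filter flags the email) = 18/67 ≈ 26.87%


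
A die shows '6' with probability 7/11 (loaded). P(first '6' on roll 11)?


Geometric: P(X=11) = (1-p)^(k-1)×p = (4/11)^10×7/11 = 7340032/285311670611

P(X=11) = 7340032/285311670611 ≈ 0.00%


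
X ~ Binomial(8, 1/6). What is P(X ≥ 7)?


P(X ≥ 7) = Σ P(X=i) for i=7..8
P(X=7) = 5/209952
P(X=8) = 1/1679616
Sum = 41/1679616

P(X ≥ 7) = 41/1679616 ≈ 0.00%


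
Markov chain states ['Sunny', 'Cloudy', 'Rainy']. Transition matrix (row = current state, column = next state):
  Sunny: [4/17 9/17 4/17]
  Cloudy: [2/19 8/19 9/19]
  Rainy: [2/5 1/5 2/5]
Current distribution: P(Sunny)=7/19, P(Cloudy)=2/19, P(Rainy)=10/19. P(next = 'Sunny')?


P(next=Sunny) = Σᵢ P(now=i)×P(i→Sunny)
= 7/19×4/17 + 2/19×2/19 + 10/19×2/5
= 28/323 + 4/361 + 4/19 = 1892/6137

P = 1892/6137 ≈ 0.3083


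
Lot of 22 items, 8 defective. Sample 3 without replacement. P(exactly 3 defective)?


Hypergeometric: C(8,3)×C(14,0)/C(22,3)
= 56×1/1540 = 2/55

P(X=3) = 2/55 ≈ 3.64%


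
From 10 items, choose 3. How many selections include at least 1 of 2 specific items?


Complement: C(10,3) - C(8,3) = 120 - 56 = 64

64


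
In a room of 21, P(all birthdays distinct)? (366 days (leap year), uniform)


P(all different) = Π(366-i)/366 for i=0..20
= (366/366)×(365/366)×...×(346/366)
= 0.557221

P ≈ 0.5572 ≈ 55.72%


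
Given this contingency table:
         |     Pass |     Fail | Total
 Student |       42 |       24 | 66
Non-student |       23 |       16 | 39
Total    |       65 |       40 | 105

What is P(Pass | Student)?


P(Pass | Student) = 42/(42+24) = 42/66 = 7/11

P(Pass|Student) = 7/11 ≈ 63.64%


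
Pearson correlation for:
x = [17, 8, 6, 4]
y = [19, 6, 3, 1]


n=4, Σx=35, Σy=29, Σxy=393, Σx²=405, Σy²=407
r = (4×393 - 35×29)/√((4×405 - 35²)(4×407 - 29²))
= 557/√(395×787) = 557/√310865 ≈ 557/557.5527 ≈ 0.9990

r ≈ 0.9990


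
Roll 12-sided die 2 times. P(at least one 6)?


P(no 6)^2 = (11/12)^2 = 121/144
P(≥1) = 1 - 121/144 = 23/144

P = 23/144 ≈ 15.97%


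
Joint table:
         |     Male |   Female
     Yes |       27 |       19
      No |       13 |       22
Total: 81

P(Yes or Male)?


P(Yes∨Male) = P(Yes) + P(Male) - P(Yes∧Male)
= (46 + 40 - 27)/81 = 59/81

P = 59/81 ≈ 72.84%


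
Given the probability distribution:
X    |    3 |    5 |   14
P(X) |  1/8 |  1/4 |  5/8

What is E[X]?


E[X] = Σ x·P(X=x)
= (3)×(1/8) + (5)×(1/4) + (14)×(5/8)
= 83/8

E[X] = 83/8


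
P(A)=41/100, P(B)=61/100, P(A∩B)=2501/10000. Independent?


P(A)×P(B) = 2501/10000
P(A∩B) = 2501/10000
Equal ✓ → Independent

Yes, independent


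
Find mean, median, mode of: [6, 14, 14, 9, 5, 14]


Sorted: [5, 6, 9, 14, 14, 14]
Mean = 62/6 = 31/3
Median = 23/2
Freq: {6: 1, 14: 3, 9: 1, 5: 1}
Mode: [14]

Mean=31/3, Median=23/2, Mode=14


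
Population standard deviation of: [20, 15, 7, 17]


Mean = 59/4
  (20-59/4)²=441/16
  (15-59/4)²=1/16
  (7-59/4)²=961/16
  (17-59/4)²=81/16
Σ(x-μ)² = 371/4
σ² = (371/4)/4 = 371/16

σ = √(371/16) ≈ 4.8153


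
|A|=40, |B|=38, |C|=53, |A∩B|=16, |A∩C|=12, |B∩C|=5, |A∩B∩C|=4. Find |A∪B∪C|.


|A∪B∪C| = 40+38+53-16-12-5+4 = 102

|A∪B∪C| = 102


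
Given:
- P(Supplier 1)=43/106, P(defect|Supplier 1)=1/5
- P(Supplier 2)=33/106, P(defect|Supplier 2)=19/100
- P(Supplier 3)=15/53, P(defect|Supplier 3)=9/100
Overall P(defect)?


P(B) = Σ P(B|Aᵢ)×P(Aᵢ)
  1/5×43/106 = 43/530
  19/100×33/106 = 627/10600
  9/100×15/53 = 27/1060
Sum = 1757/10600

P(defect) = 1757/10600 ≈ 16.58%


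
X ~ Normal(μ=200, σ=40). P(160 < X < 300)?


z₁=(160-200)/40=-1.0, z₂=(300-200)/40=2.5
P = Φ(2.5) - Φ(-1.0) = 0.993790 - 0.158655 = 0.835135 ≈ 0.8351

P(160 < X < 300) ≈ 0.8351


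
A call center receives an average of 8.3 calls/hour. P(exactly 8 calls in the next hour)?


Poisson(λ=8.3): P(X=8) = e^(-λ)×λ^k/k!
= e^(-8.3) × 8.3^8 / 8!
≈ 0.0002485168271 × 22522922.3214 / 40320 ≈ 0.138823

P(X=8) ≈ 0.138823 ≈ 13.88%


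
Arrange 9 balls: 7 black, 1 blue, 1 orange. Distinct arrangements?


9!/(7!×1!×1!) = 72

72


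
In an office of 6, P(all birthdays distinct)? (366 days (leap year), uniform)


P(all different) = Π(366-i)/366 for i=0..5
= (366/366)×(365/366)×...×(361/366)
= 0.959646

P ≈ 0.9596 ≈ 95.96%


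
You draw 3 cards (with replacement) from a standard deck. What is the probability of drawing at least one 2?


P(not a 2) = 48/52 = 12/13
P(none in 3 draws) = (12/13)^3 = 1728/2197
P(≥1 2) = 1 - 1728/2197 = 469/2197

P = 469/2197 ≈ 21.35%


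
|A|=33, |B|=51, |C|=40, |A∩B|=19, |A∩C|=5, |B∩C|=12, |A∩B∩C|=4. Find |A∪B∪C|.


|A∪B∪C| = 33+51+40-19-5-12+4 = 92

|A∪B∪C| = 92


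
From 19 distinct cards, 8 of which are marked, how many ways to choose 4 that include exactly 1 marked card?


Choose 1 of the 8 marked cards and 3 of the other 11 cards:
C(8,1)×C(11,3) = 8×165 = 1320

1320


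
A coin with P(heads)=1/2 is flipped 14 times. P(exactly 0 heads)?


Binomial: P(X=0) = C(14,0)×p^0×(1-p)^14
= 1 × 1 × 1/16384 = 1/16384

P(X=0) = 1/16384 ≈ 0.01%


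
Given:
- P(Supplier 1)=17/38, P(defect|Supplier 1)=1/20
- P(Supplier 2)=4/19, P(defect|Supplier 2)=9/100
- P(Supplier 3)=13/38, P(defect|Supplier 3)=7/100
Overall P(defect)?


P(B) = Σ P(B|Aᵢ)×P(Aᵢ)
  1/20×17/38 = 17/760
  9/100×4/19 = 9/475
  7/100×13/38 = 91/3800
Sum = 31/475

P(defect) = 31/475 ≈ 6.53%


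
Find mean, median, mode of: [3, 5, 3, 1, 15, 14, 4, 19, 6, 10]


Sorted: [1, 3, 3, 4, 5, 6, 10, 14, 15, 19]
Mean = 80/10 = 8
Median = 11/2
Freq: {3: 2, 5: 1, 1: 1, 15: 1, 14: 1, 4: 1, 19: 1, 6: 1, 10: 1}
Mode: [3]

Mean=8, Median=11/2, Mode=3


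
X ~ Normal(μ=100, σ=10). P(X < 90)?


z = (90-100)/10 = -1.0
P(Z < -1.0) = 0.1587

P(X < 90) ≈ 0.1587


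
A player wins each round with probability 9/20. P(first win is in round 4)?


Geometric: P(X=4) = (1-p)^(k-1)×p = (11/20)^3×9/20 = 11979/160000

P(X=4) = 11979/160000 ≈ 7.49%


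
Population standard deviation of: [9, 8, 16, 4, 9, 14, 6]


Mean = 66/7
  (9-66/7)²=9/49
  (8-66/7)²=100/49
  (16-66/7)²=2116/49
  (4-66/7)²=1444/49
  (9-66/7)²=9/49
  (14-66/7)²=1024/49
  (6-66/7)²=576/49
Σ(x-μ)² = 754/7
σ² = (754/7)/7 = 754/49

σ = √(754/49) ≈ 3.9227


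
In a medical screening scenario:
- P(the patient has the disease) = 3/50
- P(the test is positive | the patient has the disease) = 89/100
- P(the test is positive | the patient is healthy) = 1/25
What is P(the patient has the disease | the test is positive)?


Using Bayes' theorem:
P(A|B) = P(B|A)·P(A) / P(B)

P(the test is positive) = 89/100 × 3/50 + 1/25 × 47/50
= 267/5000 + 47/1250 = 91/1000

P(the patient has the disease|the test is positive) = (267/5000) / (91/1000) = 267/455

P(the patient has the disease|the test is positive) = 267/455 ≈ 58.68%


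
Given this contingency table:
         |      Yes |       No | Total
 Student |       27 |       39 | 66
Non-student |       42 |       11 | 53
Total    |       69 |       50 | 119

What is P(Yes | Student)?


P(Yes | Student) = 27/(27+39) = 27/66 = 9/22

P(Yes|Student) = 9/22 ≈ 40.91%


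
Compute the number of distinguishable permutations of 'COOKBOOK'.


Letters: 8, freq: {'C': 1, 'O': 4, 'K': 2, 'B': 1}
8!/(1!×4!×2!×1!) = 40320/48 = 840

840


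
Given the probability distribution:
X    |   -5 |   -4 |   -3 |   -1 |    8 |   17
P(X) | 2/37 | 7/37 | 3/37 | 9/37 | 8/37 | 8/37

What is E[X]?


E[X] = Σ x·P(X=x)
= (-5)×(2/37) + (-4)×(7/37) + (-3)×(3/37) + (-1)×(9/37) + (8)×(8/37) + (17)×(8/37)
= 144/37

E[X] = 144/37


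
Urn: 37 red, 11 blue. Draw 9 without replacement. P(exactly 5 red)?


Hypergeometric: C(37,5)×C(11,4)/C(48,9)
= 435897×330/1677106640 = 1307691/15246424

P(X=5) = 1307691/15246424 ≈ 8.58%


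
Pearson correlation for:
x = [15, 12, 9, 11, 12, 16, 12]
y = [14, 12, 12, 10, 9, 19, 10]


n=7, Σx=87, Σy=86, Σxy=1104, Σx²=1115, Σy²=1126
r = (7×1104 - 87×86)/√((7×1115 - 87²)(7×1126 - 86²))
= 246/√(236×486) = 246/√114696 ≈ 246/338.6680 ≈ 0.7264

r ≈ 0.7264


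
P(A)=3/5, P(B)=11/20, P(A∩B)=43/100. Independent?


P(A)×P(B) = 33/100
P(A∩B) = 43/100
Not equal → NOT independent

No, not independent


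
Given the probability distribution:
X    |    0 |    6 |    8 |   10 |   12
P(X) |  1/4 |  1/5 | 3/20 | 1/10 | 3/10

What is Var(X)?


E[X] = 7
E[X²] = 70
Var(X) = E[X²] - (E[X])² = 70 - 49 = 21

Var(X) = 21 ≈ 21.0000


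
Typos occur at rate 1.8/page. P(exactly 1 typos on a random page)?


Poisson(λ=1.8): P(X=1) = e^(-λ)×λ^k/k!
= e^(-1.8) × 1.8^1 / 1!
≈ 0.1652988882 × 1.8 / 1 ≈ 0.297538

P(X=1) ≈ 0.297538 ≈ 29.75%


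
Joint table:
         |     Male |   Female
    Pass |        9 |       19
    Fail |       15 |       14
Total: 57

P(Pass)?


P(Pass) = (9+19)/57 = 28/57

P(Pass) = 28/57 ≈ 49.12%


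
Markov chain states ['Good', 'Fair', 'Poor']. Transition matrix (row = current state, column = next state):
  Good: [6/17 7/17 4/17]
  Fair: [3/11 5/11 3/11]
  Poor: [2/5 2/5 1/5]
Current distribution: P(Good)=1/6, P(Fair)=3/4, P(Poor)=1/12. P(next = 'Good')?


P(next=Good) = Σᵢ P(now=i)×P(i→Good)
= 1/6×6/17 + 3/4×3/11 + 1/12×2/5
= 1/17 + 9/44 + 1/30 = 3329/11220

P = 3329/11220 ≈ 0.2967


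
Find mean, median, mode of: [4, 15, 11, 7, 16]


Sorted: [4, 7, 11, 15, 16]
Mean = 53/5
Median = 11
Freq: {4: 1, 15: 1, 11: 1, 7: 1, 16: 1}
Mode: No mode

Mean=53/5, Median=11, Mode=No mode


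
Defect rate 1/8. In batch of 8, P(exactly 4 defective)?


Binomial: P(X=4) = C(8,4)×p^4×(1-p)^4
= 70 × 1/4096 × 2401/4096 = 84035/8388608

P(X=4) = 84035/8388608 ≈ 1.00%


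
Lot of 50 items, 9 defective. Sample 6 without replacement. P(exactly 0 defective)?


Hypergeometric: C(9,0)×C(41,6)/C(50,6)
= 1×4496388/15890700 = 374699/1324225

P(X=0) = 374699/1324225 ≈ 28.30%


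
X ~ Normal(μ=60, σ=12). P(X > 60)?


z = (60-60)/12 = 0.0
P(X > 60) = 1 - P(Z ≤ 0.0) = 1 - 0.5000 = 0.5000

P(X > 60) ≈ 0.5000


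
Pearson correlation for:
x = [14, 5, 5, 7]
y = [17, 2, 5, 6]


n=4, Σx=31, Σy=30, Σxy=315, Σx²=295, Σy²=354
r = (4×315 - 31×30)/√((4×295 - 31²)(4×354 - 30²))
= 330/√(219×516) = 330/√113004 ≈ 330/336.1607 ≈ 0.9817

r ≈ 0.9817


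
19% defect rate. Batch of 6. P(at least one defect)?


P(all good) = (81/100)^6 = 282429536481/1000000000000
P(≥1 defect) = 717570463519/1000000000000

P = 717570463519/1000000000000 ≈ 71.76%


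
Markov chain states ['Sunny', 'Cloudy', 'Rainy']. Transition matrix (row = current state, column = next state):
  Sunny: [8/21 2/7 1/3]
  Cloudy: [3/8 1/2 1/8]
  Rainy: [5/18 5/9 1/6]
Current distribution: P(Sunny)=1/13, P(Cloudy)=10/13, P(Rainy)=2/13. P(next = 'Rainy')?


P(next=Rainy) = Σᵢ P(now=i)×P(i→Rainy)
= 1/13×1/3 + 10/13×1/8 + 2/13×1/6
= 1/39 + 5/52 + 1/39 = 23/156

P = 23/156 ≈ 0.1474


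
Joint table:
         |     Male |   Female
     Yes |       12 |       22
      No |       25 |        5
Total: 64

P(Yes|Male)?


P(Yes|Male) = 12/(12+25) = 12/37

P = 12/37 ≈ 32.43%


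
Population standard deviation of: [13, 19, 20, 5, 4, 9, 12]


Mean = 82/7
  (13-82/7)²=81/49
  (19-82/7)²=2601/49
  (20-82/7)²=3364/49
  (5-82/7)²=2209/49
  (4-82/7)²=2916/49
  (9-82/7)²=361/49
  (12-82/7)²=4/49
Σ(x-μ)² = 1648/7
σ² = (1648/7)/7 = 1648/49

σ = √(1648/49) ≈ 5.7994


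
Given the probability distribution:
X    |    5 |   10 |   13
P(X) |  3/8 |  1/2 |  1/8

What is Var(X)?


E[X] = 17/2
E[X²] = 161/2
Var(X) = E[X²] - (E[X])² = 161/2 - 289/4 = 33/4

Var(X) = 33/4 ≈ 8.2500


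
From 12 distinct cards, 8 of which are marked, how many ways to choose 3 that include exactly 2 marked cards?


Choose 2 of the 8 marked cards and 1 of the other 4 cards:
C(8,2)×C(4,1) = 28×4 = 112

112


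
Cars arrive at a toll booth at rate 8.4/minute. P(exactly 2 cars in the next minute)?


Poisson(λ=8.4): P(X=2) = e^(-λ)×λ^k/k!
= e^(-8.4) × 8.4^2 / 2!
≈ 0.0002248673242 × 70.56 / 2 ≈ 0.007933

P(X=2) ≈ 0.007933 ≈ 0.79%


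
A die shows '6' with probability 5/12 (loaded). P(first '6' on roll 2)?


Geometric: P(X=2) = (1-p)^(k-1)×p = (7/12)^1×5/12 = 35/144

P(X=2) = 35/144 ≈ 24.31%


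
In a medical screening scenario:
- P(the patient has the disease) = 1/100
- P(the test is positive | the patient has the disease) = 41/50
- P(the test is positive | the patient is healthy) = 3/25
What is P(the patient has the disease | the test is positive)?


Using Bayes' theorem:
P(A|B) = P(B|A)·P(A) / P(B)

P(the test is positive) = 41/50 × 1/100 + 3/25 × 99/100
= 41/5000 + 297/2500 = 127/1000

P(the patient has the disease|the test is positive) = (41/5000) / (127/1000) = 41/635

P(the patient has the disease|the test is positive) = 41/635 ≈ 6.46%


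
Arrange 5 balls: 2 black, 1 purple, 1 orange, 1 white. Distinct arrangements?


5!/(2!×1!×1!×1!) = 60

60


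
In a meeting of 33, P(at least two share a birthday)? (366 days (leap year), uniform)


P(all different) = Π(366-i)/366 for i=0..32
= 0.225976
P(match) = 1 - 0.225976 = 0.774024

P ≈ 0.7740 ≈ 77.40%


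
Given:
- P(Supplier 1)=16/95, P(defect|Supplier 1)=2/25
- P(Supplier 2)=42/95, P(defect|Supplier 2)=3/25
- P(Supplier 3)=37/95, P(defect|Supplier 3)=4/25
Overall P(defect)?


P(B) = Σ P(B|Aᵢ)×P(Aᵢ)
  2/25×16/95 = 32/2375
  3/25×42/95 = 126/2375
  4/25×37/95 = 148/2375
Sum = 306/2375

P(defect) = 306/2375 ≈ 12.88%


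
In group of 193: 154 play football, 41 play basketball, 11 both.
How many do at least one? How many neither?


|A∪B| = 154+41-11 = 184
Neither = 193-184 = 9

At least one: 184; Neither: 9


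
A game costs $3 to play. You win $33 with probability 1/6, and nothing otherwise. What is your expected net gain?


E[gain] = (33-3)×1/6 + (-3)×5/6
= 5 - 5/2 = 5/2

Expected net gain = $5/2 ≈ $2.50


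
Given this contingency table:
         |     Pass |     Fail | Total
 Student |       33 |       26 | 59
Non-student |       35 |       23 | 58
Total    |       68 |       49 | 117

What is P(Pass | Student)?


P(Pass | Student) = 33/(33+26) = 33/59

P(Pass|Student) = 33/59 ≈ 55.93%


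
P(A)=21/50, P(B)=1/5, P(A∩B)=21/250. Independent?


P(A)×P(B) = 21/250
P(A∩B) = 21/250
Equal ✓ → Independent

Yes, independent


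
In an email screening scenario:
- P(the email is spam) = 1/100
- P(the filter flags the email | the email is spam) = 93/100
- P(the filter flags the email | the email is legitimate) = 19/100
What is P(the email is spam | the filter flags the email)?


Using Bayes' theorem:
P(A|B) = P(B|A)·P(A) / P(B)

P(the filter flags the email) = 93/100 × 1/100 + 19/100 × 99/100
= 93/10000 + 1881/10000 = 987/5000

P(the email is spam|the filter flags the email) = (93/10000) / (987/5000) = 31/658

P(the email is spam|the filter flags the email) = 31/658 ≈ 4.71%


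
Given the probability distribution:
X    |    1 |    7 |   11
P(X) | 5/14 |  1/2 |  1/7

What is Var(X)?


E[X] = 38/7
E[X²] = 295/7
Var(X) = E[X²] - (E[X])² = 295/7 - 1444/49 = 621/49

Var(X) = 621/49 ≈ 12.6735


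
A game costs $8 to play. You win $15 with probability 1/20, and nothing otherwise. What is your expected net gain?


E[gain] = (15-8)×1/20 + (-8)×19/20
= 7/20 - 38/5 = -29/4

Expected net gain = $-29/4 ≈ $-7.25


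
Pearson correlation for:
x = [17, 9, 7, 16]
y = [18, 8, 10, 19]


n=4, Σx=49, Σy=55, Σxy=752, Σx²=675, Σy²=849
r = (4×752 - 49×55)/√((4×675 - 49²)(4×849 - 55²))
= 313/√(299×371) = 313/√110929 ≈ 313/333.0601 ≈ 0.9398

r ≈ 0.9398


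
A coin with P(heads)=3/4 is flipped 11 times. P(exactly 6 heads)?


Binomial: P(X=6) = C(11,6)×p^6×(1-p)^5
= 462 × 729/4096 × 1/1024 = 168399/2097152

P(X=6) = 168399/2097152 ≈ 8.03%


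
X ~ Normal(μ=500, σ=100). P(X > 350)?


z = (350-500)/100 = -1.5
P(X > 350) = 1 - P(Z ≤ -1.5) = 1 - 0.0668 = 0.9332

P(X > 350) ≈ 0.9332


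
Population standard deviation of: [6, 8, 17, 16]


Mean = 47/4
  (6-47/4)²=529/16
  (8-47/4)²=225/16
  (17-47/4)²=441/16
  (16-47/4)²=289/16
Σ(x-μ)² = 371/4
σ² = (371/4)/4 = 371/16

σ = √(371/16) ≈ 4.8153


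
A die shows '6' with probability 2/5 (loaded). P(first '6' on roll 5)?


Geometric: P(X=5) = (1-p)^(k-1)×p = (3/5)^4×2/5 = 162/3125

P(X=5) = 162/3125 ≈ 5.18%


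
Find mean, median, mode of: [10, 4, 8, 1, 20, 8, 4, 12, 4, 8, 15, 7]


Sorted: [1, 4, 4, 4, 7, 8, 8, 8, 10, 12, 15, 20]
Mean = 101/12
Median = 8
Freq: {10: 1, 4: 3, 8: 3, 1: 1, 20: 1, 12: 1, 15: 1, 7: 1}
Mode: [4, 8]

Mean=101/12, Median=8, Mode=[4, 8]


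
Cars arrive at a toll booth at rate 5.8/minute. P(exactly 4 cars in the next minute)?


Poisson(λ=5.8): P(X=4) = e^(-λ)×λ^k/k!
= e^(-5.8) × 5.8^4 / 4!
≈ 0.003027554745 × 1131.6496 / 24 ≈ 0.142755

P(X=4) ≈ 0.142755 ≈ 14.28%


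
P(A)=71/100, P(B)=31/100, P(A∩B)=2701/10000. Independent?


P(A)×P(B) = 2201/10000
P(A∩B) = 2701/10000
Not equal → NOT independent

No, not independent


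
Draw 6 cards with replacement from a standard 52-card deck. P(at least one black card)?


P(not a black card) = 26/52 = 1/2
P(none in 6 draws) = (1/2)^6 = 1/64
P(≥1 black card) = 1 - 1/64 = 63/64

P = 63/64 ≈ 98.44%


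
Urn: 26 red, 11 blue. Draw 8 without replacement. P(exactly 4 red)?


Hypergeometric: C(26,4)×C(11,4)/C(37,8)
= 14950×330/38608020 = 7475/58497

P(X=4) = 7475/58497 ≈ 12.78%


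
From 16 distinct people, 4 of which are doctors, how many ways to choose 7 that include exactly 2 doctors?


Choose 2 of the 4 doctors and 5 of the other 12 people:
C(4,2)×C(12,5) = 6×792 = 4752

4752


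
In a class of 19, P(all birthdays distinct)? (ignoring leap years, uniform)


P(all different) = Π(365-i)/365 for i=0..18
= (365/365)×(364/365)×...×(347/365)
= 0.620881

P ≈ 0.6209 ≈ 62.09%


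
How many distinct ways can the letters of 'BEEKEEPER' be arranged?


Letters: 9, freq: {'B': 1, 'E': 5, 'K': 1, 'P': 1, 'R': 1}
9!/(1!×5!×1!×1!×1!) = 362880/120 = 3024

3024


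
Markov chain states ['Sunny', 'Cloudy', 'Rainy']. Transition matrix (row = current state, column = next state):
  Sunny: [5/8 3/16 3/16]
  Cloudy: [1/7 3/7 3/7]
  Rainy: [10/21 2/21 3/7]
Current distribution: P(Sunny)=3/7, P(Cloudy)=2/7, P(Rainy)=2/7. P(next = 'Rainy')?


P(next=Rainy) = Σᵢ P(now=i)×P(i→Rainy)
= 3/7×3/16 + 2/7×3/7 + 2/7×3/7
= 9/112 + 6/49 + 6/49 = 255/784

P = 255/784 ≈ 0.3253


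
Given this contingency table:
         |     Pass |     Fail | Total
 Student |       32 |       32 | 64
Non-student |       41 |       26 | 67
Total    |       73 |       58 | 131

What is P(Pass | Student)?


P(Pass | Student) = 32/(32+32) = 32/64 = 1/2

P(Pass|Student) = 1/2 ≈ 50.00%


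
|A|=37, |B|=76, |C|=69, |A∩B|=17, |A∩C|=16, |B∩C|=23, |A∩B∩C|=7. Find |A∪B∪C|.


|A∪B∪C| = 37+76+69-17-16-23+7 = 133

|A∪B∪C| = 133


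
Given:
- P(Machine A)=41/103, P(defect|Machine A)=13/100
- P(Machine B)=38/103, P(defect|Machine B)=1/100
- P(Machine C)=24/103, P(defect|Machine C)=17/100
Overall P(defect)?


P(B) = Σ P(B|Aᵢ)×P(Aᵢ)
  13/100×41/103 = 533/10300
  1/100×38/103 = 19/5150
  17/100×24/103 = 102/2575
Sum = 979/10300

P(defect) = 979/10300 ≈ 9.50%


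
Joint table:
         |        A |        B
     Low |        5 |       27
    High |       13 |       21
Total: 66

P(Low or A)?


P(Low∨A) = P(Low) + P(A) - P(Low∧A)
= (32 + 18 - 5)/66 = 45/66 = 15/22

P = 15/22 ≈ 68.18%


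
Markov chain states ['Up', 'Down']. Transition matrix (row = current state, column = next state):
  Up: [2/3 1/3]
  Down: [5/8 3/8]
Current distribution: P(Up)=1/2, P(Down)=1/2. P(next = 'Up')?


P(next=Up) = Σᵢ P(now=i)×P(i→Up)
= 1/2×2/3 + 1/2×5/8
= 1/3 + 5/16 = 31/48

P = 31/48 ≈ 0.6458


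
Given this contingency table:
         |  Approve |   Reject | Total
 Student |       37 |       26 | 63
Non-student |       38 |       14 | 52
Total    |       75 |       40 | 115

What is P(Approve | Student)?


P(Approve | Student) = 37/(37+26) = 37/63

P(Approve|Student) = 37/63 ≈ 58.73%


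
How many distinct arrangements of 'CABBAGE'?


Letters: 7, freq: {'C': 1, 'A': 2, 'B': 2, 'G': 1, 'E': 1}
7!/(1!×2!×2!×1!×1!) = 5040/4 = 1260

1260


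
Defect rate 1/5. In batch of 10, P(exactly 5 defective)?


Binomial: P(X=5) = C(10,5)×p^5×(1-p)^5
= 252 × 1/3125 × 1024/3125 = 258048/9765625

P(X=5) = 258048/9765625 ≈ 2.64%


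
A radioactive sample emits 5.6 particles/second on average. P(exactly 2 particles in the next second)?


Poisson(λ=5.6): P(X=2) = e^(-λ)×λ^k/k!
= e^(-5.6) × 5.6^2 / 2!
≈ 0.003697863716 × 31.36 / 2 ≈ 0.057983

P(X=2) ≈ 0.057983 ≈ 5.80%


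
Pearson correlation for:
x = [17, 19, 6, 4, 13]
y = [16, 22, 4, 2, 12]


n=5, Σx=59, Σy=56, Σxy=878, Σx²=871, Σy²=904
r = (5×878 - 59×56)/√((5×871 - 59²)(5×904 - 56²))
= 1086/√(874×1384) = 1086/√1209616 ≈ 1086/1099.8254 ≈ 0.9874

r ≈ 0.9874


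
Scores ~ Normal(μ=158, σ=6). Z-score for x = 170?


z = (x - μ)/σ = (170 - 158)/6 = 2.0

z = 2.0


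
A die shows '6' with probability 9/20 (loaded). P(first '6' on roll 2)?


Geometric: P(X=2) = (1-p)^(k-1)×p = (11/20)^1×9/20 = 99/400

P(X=2) = 99/400 ≈ 24.75%


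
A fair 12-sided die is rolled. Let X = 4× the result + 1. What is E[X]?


E[die] = (1+12)/2 = 13/2
E[X] = 4×13/2 + 1 = 27

E[X] = 27


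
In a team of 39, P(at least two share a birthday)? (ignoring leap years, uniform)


P(all different) = Π(365-i)/365 for i=0..38
= 0.121780
P(match) = 1 - 0.121780 = 0.878220

P ≈ 0.8782 ≈ 87.82%


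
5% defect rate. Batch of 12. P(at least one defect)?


P(all good) = (19/20)^12 = 2213314919066161/4096000000000000
P(≥1 defect) = 1882685080933839/4096000000000000

P = 1882685080933839/4096000000000000 ≈ 45.96%


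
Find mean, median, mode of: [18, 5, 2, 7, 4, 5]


Sorted: [2, 4, 5, 5, 7, 18]
Mean = 41/6
Median = 5
Freq: {18: 1, 5: 2, 2: 1, 7: 1, 4: 1}
Mode: [5]

Mean=41/6, Median=5, Mode=5


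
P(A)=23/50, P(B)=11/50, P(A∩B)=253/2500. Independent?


P(A)×P(B) = 253/2500
P(A∩B) = 253/2500
Equal ✓ → Independent

Yes, independent


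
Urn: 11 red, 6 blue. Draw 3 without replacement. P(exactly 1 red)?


Hypergeometric: C(11,1)×C(6,2)/C(17,3)
= 11×15/680 = 33/136

P(X=1) = 33/136 ≈ 24.26%


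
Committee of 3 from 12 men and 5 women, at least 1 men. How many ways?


Count by #men:
  1M,2W: C(12,1)×C(5,2)=120
  2M,1W: C(12,2)×C(5,1)=330
  3M,0W: C(12,3)×C(5,0)=220
Total = 670

670


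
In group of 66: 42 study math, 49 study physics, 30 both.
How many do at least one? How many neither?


|A∪B| = 42+49-30 = 61
Neither = 66-61 = 5

At least one: 61; Neither: 5


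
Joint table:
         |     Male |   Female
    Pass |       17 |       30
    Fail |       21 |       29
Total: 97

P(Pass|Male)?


P(Pass|Male) = 17/(17+21) = 17/38

P = 17/38 ≈ 44.74%


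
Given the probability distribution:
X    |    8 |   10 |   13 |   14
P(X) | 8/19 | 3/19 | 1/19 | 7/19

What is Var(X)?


E[X] = 205/19
E[X²] = 2353/19
Var(X) = E[X²] - (E[X])² = 2353/19 - 42025/361 = 2682/361

Var(X) = 2682/361 ≈ 7.4294


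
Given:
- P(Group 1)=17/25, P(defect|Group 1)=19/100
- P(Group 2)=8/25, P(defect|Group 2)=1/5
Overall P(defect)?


P(B) = Σ P(B|Aᵢ)×P(Aᵢ)
  19/100×17/25 = 323/2500
  1/5×8/25 = 8/125
Sum = 483/2500

P(defect) = 483/2500 ≈ 19.32%


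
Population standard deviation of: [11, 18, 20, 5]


Mean = 54/4 = 27/2
  (11-27/2)²=25/4
  (18-27/2)²=81/4
  (20-27/2)²=169/4
  (5-27/2)²=289/4
Σ(x-μ)² = 141
σ² = 141/4

σ = √(141/4) ≈ 5.9372


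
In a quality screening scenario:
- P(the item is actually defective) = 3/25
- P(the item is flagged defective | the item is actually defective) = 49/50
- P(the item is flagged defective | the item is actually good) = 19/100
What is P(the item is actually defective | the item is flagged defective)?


Using Bayes' theorem:
P(A|B) = P(B|A)·P(A) / P(B)

P(the item is flagged defective) = 49/50 × 3/25 + 19/100 × 22/25
= 147/1250 + 209/1250 = 178/625

P(the item is actually defective|the item is flagged defective) = (147/1250) / (178/625) = 147/356

P(the item is actually defective|the item is flagged defective) = 147/356 ≈ 41.29%


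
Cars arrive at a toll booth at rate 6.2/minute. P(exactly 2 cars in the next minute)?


Poisson(λ=6.2): P(X=2) = e^(-λ)×λ^k/k!
= e^(-6.2) × 6.2^2 / 2!
≈ 0.002029430636 × 38.44 / 2 ≈ 0.039006

P(X=2) ≈ 0.039006 ≈ 3.90%


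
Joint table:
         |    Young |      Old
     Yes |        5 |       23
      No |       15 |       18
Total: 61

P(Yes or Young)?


P(Yes∨Young) = P(Yes) + P(Young) - P(Yes∧Young)
= (28 + 20 - 5)/61 = 43/61

P = 43/61 ≈ 70.49%


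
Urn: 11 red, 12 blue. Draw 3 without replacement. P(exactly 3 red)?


Hypergeometric: C(11,3)×C(12,0)/C(23,3)
= 165×1/1771 = 15/161

P(X=3) = 15/161 ≈ 9.32%


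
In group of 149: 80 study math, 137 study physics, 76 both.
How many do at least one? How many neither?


|A∪B| = 80+137-76 = 141
Neither = 149-141 = 8

At least one: 141; Neither: 8


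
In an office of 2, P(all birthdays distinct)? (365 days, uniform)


P(all different) = Π(365-i)/365 for i=0..1
= (365/365)×(364/365)×...×(364/365)
= 0.997260

P ≈ 0.9973 ≈ 99.73%


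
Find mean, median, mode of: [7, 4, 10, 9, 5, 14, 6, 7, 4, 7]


Sorted: [4, 4, 5, 6, 7, 7, 7, 9, 10, 14]
Mean = 73/10
Median = 7
Freq: {7: 3, 4: 2, 10: 1, 9: 1, 5: 1, 14: 1, 6: 1}
Mode: [7]

Mean=73/10, Median=7, Mode=7


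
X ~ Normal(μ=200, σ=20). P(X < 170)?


z = (170-200)/20 = -1.5
P(Z < -1.5) = 0.0668

P(X < 170) ≈ 0.0668


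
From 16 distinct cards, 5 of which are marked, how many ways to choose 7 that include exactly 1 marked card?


Choose 1 of the 5 marked cards and 6 of the other 11 cards:
C(5,1)×C(11,6) = 5×462 = 2310

2310


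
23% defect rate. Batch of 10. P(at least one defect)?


P(all good) = (77/100)^10 = 7326680472586200649/100000000000000000000
P(≥1 defect) = 92673319527413799351/100000000000000000000

P = 92673319527413799351/100000000000000000000 ≈ 92.67%


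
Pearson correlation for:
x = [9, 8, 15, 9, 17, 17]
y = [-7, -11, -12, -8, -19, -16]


n=6, Σx=75, Σy=-73, Σxy=-998, Σx²=1029, Σy²=995
r = (6×(-998) - 75×(-73))/√((6×1029 - 75²)(6×995 - (-73)²))
= -513/√(549×641) = -513/√351909 ≈ -513/593.2192 ≈ -0.8648

r ≈ -0.8648


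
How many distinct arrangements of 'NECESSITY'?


Letters: 9, freq: {'N': 1, 'E': 2, 'C': 1, 'S': 2, 'I': 1, 'T': 1, 'Y': 1}
9!/(1!×2!×1!×2!×1!×1!×1!) = 362880/4 = 90720

90720


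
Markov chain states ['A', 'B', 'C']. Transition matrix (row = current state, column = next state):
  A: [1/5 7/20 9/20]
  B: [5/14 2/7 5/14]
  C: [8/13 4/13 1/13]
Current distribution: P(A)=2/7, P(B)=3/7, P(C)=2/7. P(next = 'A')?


P(next=A) = Σᵢ P(now=i)×P(i→A)
= 2/7×1/5 + 3/7×5/14 + 2/7×8/13
= 2/35 + 15/98 + 16/91 = 2459/6370

P = 2459/6370 ≈ 0.3860


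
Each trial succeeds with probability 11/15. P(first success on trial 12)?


Geometric: P(X=12) = (1-p)^(k-1)×p = (4/15)^11×11/15 = 46137344/129746337890625

P(X=12) = 46137344/129746337890625 ≈ 0.00%


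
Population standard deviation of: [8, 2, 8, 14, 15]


Mean = 47/5
  (8-47/5)²=49/25
  (2-47/5)²=1369/25
  (8-47/5)²=49/25
  (14-47/5)²=529/25
  (15-47/5)²=784/25
Σ(x-μ)² = 556/5
σ² = (556/5)/5 = 556/25

σ = √(556/25) ≈ 4.7159


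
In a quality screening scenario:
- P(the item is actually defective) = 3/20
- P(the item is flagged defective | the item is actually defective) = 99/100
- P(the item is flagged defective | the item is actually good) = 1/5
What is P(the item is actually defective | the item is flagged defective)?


Using Bayes' theorem:
P(A|B) = P(B|A)·P(A) / P(B)

P(the item is flagged defective) = 99/100 × 3/20 + 1/5 × 17/20
= 297/2000 + 17/100 = 637/2000

P(the item is actually defective|the item is flagged defective) = (297/2000) / (637/2000) = 297/637

P(the item is actually defective|the item is flagged defective) = 297/637 ≈ 46.62%


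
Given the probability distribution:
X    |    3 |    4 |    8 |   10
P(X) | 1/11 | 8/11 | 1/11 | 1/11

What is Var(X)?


E[X] = 53/11
E[X²] = 301/11
Var(X) = E[X²] - (E[X])² = 301/11 - 2809/121 = 502/121

Var(X) = 502/121 ≈ 4.1488


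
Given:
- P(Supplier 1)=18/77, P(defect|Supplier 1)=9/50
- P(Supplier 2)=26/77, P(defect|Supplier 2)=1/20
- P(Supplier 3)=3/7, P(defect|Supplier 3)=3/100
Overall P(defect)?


P(B) = Σ P(B|Aᵢ)×P(Aᵢ)
  9/50×18/77 = 81/1925
  1/20×26/77 = 13/770
  3/100×3/7 = 9/700
Sum = 79/1100

P(defect) = 79/1100 ≈ 7.18%


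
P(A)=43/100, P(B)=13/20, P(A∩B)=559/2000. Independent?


P(A)×P(B) = 559/2000
P(A∩B) = 559/2000
Equal ✓ → Independent

Yes, independent


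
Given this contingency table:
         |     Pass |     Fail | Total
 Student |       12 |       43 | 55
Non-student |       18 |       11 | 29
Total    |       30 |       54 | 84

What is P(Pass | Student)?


P(Pass | Student) = 12/(12+43) = 12/55

P(Pass|Student) = 12/55 ≈ 21.82%


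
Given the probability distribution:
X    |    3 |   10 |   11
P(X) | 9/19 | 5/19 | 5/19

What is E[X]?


E[X] = Σ x·P(X=x)
= (3)×(9/19) + (10)×(5/19) + (11)×(5/19)
= 132/19

E[X] = 132/19


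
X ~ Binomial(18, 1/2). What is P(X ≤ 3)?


P(X ≤ 3) = Σ P(X=i) for i=0..3
P(X=0) = 1/262144
P(X=1) = 9/131072
P(X=2) = 153/262144
P(X=3) = 51/16384
Sum = 247/65536

P(X ≤ 3) = 247/65536 ≈ 0.38%


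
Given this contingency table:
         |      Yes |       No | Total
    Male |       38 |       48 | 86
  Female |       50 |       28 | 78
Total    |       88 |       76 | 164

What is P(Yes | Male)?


P(Yes | Male) = 38/(38+48) = 38/86 = 19/43

P(Yes|Male) = 19/43 ≈ 44.19%


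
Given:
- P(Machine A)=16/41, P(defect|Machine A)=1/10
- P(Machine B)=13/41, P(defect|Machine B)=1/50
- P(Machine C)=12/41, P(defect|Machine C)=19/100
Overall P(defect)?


P(B) = Σ P(B|Aᵢ)×P(Aᵢ)
  1/10×16/41 = 8/205
  1/50×13/41 = 13/2050
  19/100×12/41 = 57/1025
Sum = 207/2050

P(defect) = 207/2050 ≈ 10.10%


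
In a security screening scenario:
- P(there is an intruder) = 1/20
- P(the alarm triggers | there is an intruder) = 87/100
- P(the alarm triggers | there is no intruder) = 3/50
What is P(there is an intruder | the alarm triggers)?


Using Bayes' theorem:
P(A|B) = P(B|A)·P(A) / P(B)

P(the alarm triggers) = 87/100 × 1/20 + 3/50 × 19/20
= 87/2000 + 57/1000 = 201/2000

P(there is an intruder|the alarm triggers) = (87/2000) / (201/2000) = 29/67

P(there is an intruder|the alarm triggers) = 29/67 ≈ 43.28%


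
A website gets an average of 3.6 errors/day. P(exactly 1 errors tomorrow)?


Poisson(λ=3.6): P(X=1) = e^(-λ)×λ^k/k!
= e^(-3.6) × 3.6^1 / 1!
≈ 0.02732372245 × 3.6 / 1 ≈ 0.098365

P(X=1) ≈ 0.098365 ≈ 9.84%


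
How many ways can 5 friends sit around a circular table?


Circular arrangements of 5 distinct objects: fix one position to break rotational symmetry.
(n-1)! = 4! = 24

24
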